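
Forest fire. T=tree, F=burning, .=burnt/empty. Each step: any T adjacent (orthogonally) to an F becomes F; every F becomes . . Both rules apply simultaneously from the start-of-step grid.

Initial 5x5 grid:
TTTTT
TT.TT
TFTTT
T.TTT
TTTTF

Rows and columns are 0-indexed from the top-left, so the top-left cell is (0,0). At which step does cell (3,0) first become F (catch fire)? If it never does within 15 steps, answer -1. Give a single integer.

Step 1: cell (3,0)='T' (+5 fires, +2 burnt)
Step 2: cell (3,0)='F' (+8 fires, +5 burnt)
  -> target ignites at step 2
Step 3: cell (3,0)='.' (+6 fires, +8 burnt)
Step 4: cell (3,0)='.' (+2 fires, +6 burnt)
Step 5: cell (3,0)='.' (+0 fires, +2 burnt)
  fire out at step 5

2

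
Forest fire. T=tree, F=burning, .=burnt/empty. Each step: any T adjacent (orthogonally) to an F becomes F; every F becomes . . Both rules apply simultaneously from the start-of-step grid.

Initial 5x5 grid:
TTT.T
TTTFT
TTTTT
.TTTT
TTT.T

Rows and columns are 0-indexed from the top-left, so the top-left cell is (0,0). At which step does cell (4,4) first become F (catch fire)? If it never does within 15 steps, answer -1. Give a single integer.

Step 1: cell (4,4)='T' (+3 fires, +1 burnt)
Step 2: cell (4,4)='T' (+6 fires, +3 burnt)
Step 3: cell (4,4)='T' (+5 fires, +6 burnt)
Step 4: cell (4,4)='F' (+5 fires, +5 burnt)
  -> target ignites at step 4
Step 5: cell (4,4)='.' (+1 fires, +5 burnt)
Step 6: cell (4,4)='.' (+1 fires, +1 burnt)
Step 7: cell (4,4)='.' (+0 fires, +1 burnt)
  fire out at step 7

4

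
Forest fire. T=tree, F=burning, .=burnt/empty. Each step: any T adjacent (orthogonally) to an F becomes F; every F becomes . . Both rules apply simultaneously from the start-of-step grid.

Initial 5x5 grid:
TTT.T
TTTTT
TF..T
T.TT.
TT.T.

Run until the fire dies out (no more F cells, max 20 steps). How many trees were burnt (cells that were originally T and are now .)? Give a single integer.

Answer: 14

Derivation:
Step 1: +2 fires, +1 burnt (F count now 2)
Step 2: +4 fires, +2 burnt (F count now 4)
Step 3: +4 fires, +4 burnt (F count now 4)
Step 4: +2 fires, +4 burnt (F count now 2)
Step 5: +2 fires, +2 burnt (F count now 2)
Step 6: +0 fires, +2 burnt (F count now 0)
Fire out after step 6
Initially T: 17, now '.': 22
Total burnt (originally-T cells now '.'): 14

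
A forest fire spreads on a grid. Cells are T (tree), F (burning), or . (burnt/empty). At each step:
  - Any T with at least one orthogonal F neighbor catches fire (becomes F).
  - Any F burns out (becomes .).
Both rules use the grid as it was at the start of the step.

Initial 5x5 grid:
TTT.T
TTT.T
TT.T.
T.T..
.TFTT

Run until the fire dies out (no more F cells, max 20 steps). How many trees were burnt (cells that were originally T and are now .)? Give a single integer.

Step 1: +3 fires, +1 burnt (F count now 3)
Step 2: +1 fires, +3 burnt (F count now 1)
Step 3: +0 fires, +1 burnt (F count now 0)
Fire out after step 3
Initially T: 16, now '.': 13
Total burnt (originally-T cells now '.'): 4

Answer: 4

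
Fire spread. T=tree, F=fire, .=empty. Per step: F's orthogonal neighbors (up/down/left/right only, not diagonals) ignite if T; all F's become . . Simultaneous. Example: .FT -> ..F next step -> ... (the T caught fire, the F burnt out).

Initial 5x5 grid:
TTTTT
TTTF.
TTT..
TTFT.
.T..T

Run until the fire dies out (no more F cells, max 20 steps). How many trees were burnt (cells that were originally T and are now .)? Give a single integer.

Step 1: +5 fires, +2 burnt (F count now 5)
Step 2: +6 fires, +5 burnt (F count now 6)
Step 3: +3 fires, +6 burnt (F count now 3)
Step 4: +1 fires, +3 burnt (F count now 1)
Step 5: +0 fires, +1 burnt (F count now 0)
Fire out after step 5
Initially T: 16, now '.': 24
Total burnt (originally-T cells now '.'): 15

Answer: 15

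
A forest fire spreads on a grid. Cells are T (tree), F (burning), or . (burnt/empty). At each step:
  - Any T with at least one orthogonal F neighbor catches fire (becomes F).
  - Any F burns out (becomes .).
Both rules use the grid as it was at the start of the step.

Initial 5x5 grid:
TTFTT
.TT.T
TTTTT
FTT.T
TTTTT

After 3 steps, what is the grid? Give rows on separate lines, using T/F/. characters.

Step 1: 6 trees catch fire, 2 burn out
  TF.FT
  .TF.T
  FTTTT
  .FT.T
  FTTTT
Step 2: 7 trees catch fire, 6 burn out
  F...F
  .F..T
  .FFTT
  ..F.T
  .FTTT
Step 3: 3 trees catch fire, 7 burn out
  .....
  ....F
  ...FT
  ....T
  ..FTT

.....
....F
...FT
....T
..FTT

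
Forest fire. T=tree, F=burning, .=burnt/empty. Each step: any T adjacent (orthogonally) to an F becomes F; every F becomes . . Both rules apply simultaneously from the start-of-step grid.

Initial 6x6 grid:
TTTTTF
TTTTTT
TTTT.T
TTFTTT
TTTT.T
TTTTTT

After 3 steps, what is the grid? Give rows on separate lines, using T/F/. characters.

Step 1: 6 trees catch fire, 2 burn out
  TTTTF.
  TTTTTF
  TTFT.T
  TF.FTT
  TTFT.T
  TTTTTT
Step 2: 11 trees catch fire, 6 burn out
  TTTF..
  TTFTF.
  TF.F.F
  F...FT
  TF.F.T
  TTFTTT
Step 3: 8 trees catch fire, 11 burn out
  TTF...
  TF.F..
  F.....
  .....F
  F....T
  TF.FTT

TTF...
TF.F..
F.....
.....F
F....T
TF.FTT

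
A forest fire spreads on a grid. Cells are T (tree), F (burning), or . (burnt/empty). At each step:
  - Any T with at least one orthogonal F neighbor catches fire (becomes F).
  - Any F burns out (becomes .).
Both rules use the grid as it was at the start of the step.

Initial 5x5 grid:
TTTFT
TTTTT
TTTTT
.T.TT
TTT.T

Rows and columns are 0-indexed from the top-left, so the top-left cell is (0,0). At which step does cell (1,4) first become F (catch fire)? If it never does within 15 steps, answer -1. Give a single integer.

Step 1: cell (1,4)='T' (+3 fires, +1 burnt)
Step 2: cell (1,4)='F' (+4 fires, +3 burnt)
  -> target ignites at step 2
Step 3: cell (1,4)='.' (+5 fires, +4 burnt)
Step 4: cell (1,4)='.' (+3 fires, +5 burnt)
Step 5: cell (1,4)='.' (+3 fires, +3 burnt)
Step 6: cell (1,4)='.' (+1 fires, +3 burnt)
Step 7: cell (1,4)='.' (+2 fires, +1 burnt)
Step 8: cell (1,4)='.' (+0 fires, +2 burnt)
  fire out at step 8

2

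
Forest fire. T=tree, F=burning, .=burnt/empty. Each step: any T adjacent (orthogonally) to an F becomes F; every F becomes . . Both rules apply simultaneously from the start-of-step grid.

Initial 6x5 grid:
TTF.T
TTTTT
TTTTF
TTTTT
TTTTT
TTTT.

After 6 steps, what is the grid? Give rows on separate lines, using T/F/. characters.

Step 1: 5 trees catch fire, 2 burn out
  TF..T
  TTFTF
  TTTF.
  TTTTF
  TTTTT
  TTTT.
Step 2: 7 trees catch fire, 5 burn out
  F...F
  TF.F.
  TTF..
  TTTF.
  TTTTF
  TTTT.
Step 3: 4 trees catch fire, 7 burn out
  .....
  F....
  TF...
  TTF..
  TTTF.
  TTTT.
Step 4: 4 trees catch fire, 4 burn out
  .....
  .....
  F....
  TF...
  TTF..
  TTTF.
Step 5: 3 trees catch fire, 4 burn out
  .....
  .....
  .....
  F....
  TF...
  TTF..
Step 6: 2 trees catch fire, 3 burn out
  .....
  .....
  .....
  .....
  F....
  TF...

.....
.....
.....
.....
F....
TF...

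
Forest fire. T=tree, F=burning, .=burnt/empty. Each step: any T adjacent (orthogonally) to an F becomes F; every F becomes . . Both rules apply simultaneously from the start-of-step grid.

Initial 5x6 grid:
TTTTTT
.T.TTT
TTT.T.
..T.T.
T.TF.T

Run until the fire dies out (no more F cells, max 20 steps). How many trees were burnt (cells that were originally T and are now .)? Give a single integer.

Answer: 17

Derivation:
Step 1: +1 fires, +1 burnt (F count now 1)
Step 2: +1 fires, +1 burnt (F count now 1)
Step 3: +1 fires, +1 burnt (F count now 1)
Step 4: +1 fires, +1 burnt (F count now 1)
Step 5: +2 fires, +1 burnt (F count now 2)
Step 6: +1 fires, +2 burnt (F count now 1)
Step 7: +2 fires, +1 burnt (F count now 2)
Step 8: +1 fires, +2 burnt (F count now 1)
Step 9: +2 fires, +1 burnt (F count now 2)
Step 10: +2 fires, +2 burnt (F count now 2)
Step 11: +2 fires, +2 burnt (F count now 2)
Step 12: +1 fires, +2 burnt (F count now 1)
Step 13: +0 fires, +1 burnt (F count now 0)
Fire out after step 13
Initially T: 19, now '.': 28
Total burnt (originally-T cells now '.'): 17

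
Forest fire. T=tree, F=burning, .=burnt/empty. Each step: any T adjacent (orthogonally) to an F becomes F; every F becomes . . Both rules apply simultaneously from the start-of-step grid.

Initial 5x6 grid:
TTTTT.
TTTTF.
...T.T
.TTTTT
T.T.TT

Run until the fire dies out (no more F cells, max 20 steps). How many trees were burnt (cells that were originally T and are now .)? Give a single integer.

Answer: 19

Derivation:
Step 1: +2 fires, +1 burnt (F count now 2)
Step 2: +3 fires, +2 burnt (F count now 3)
Step 3: +3 fires, +3 burnt (F count now 3)
Step 4: +4 fires, +3 burnt (F count now 4)
Step 5: +5 fires, +4 burnt (F count now 5)
Step 6: +2 fires, +5 burnt (F count now 2)
Step 7: +0 fires, +2 burnt (F count now 0)
Fire out after step 7
Initially T: 20, now '.': 29
Total burnt (originally-T cells now '.'): 19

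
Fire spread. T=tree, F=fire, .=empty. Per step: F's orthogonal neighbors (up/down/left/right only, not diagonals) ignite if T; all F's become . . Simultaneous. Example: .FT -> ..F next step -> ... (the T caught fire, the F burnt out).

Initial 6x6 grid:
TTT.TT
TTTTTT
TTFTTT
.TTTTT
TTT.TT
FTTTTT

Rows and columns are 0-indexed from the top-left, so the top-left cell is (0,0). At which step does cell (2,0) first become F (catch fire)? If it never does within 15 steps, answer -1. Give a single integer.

Step 1: cell (2,0)='T' (+6 fires, +2 burnt)
Step 2: cell (2,0)='F' (+10 fires, +6 burnt)
  -> target ignites at step 2
Step 3: cell (2,0)='.' (+6 fires, +10 burnt)
Step 4: cell (2,0)='.' (+6 fires, +6 burnt)
Step 5: cell (2,0)='.' (+3 fires, +6 burnt)
Step 6: cell (2,0)='.' (+0 fires, +3 burnt)
  fire out at step 6

2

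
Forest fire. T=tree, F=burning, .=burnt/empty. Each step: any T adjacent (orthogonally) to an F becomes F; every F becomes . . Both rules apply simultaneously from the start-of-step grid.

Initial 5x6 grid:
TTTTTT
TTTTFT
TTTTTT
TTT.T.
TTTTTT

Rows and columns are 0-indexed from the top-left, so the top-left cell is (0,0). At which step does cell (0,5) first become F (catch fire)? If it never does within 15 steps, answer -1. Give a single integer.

Step 1: cell (0,5)='T' (+4 fires, +1 burnt)
Step 2: cell (0,5)='F' (+6 fires, +4 burnt)
  -> target ignites at step 2
Step 3: cell (0,5)='.' (+4 fires, +6 burnt)
Step 4: cell (0,5)='.' (+6 fires, +4 burnt)
Step 5: cell (0,5)='.' (+4 fires, +6 burnt)
Step 6: cell (0,5)='.' (+2 fires, +4 burnt)
Step 7: cell (0,5)='.' (+1 fires, +2 burnt)
Step 8: cell (0,5)='.' (+0 fires, +1 burnt)
  fire out at step 8

2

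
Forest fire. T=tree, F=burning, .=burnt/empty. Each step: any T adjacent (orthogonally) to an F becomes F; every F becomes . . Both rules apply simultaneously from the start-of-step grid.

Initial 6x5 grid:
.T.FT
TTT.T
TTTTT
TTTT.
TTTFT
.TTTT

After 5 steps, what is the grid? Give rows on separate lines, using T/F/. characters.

Step 1: 5 trees catch fire, 2 burn out
  .T..F
  TTT.T
  TTTTT
  TTTF.
  TTF.F
  .TTFT
Step 2: 6 trees catch fire, 5 burn out
  .T...
  TTT.F
  TTTFT
  TTF..
  TF...
  .TF.F
Step 3: 5 trees catch fire, 6 burn out
  .T...
  TTT..
  TTF.F
  TF...
  F....
  .F...
Step 4: 3 trees catch fire, 5 burn out
  .T...
  TTF..
  TF...
  F....
  .....
  .....
Step 5: 2 trees catch fire, 3 burn out
  .T...
  TF...
  F....
  .....
  .....
  .....

.T...
TF...
F....
.....
.....
.....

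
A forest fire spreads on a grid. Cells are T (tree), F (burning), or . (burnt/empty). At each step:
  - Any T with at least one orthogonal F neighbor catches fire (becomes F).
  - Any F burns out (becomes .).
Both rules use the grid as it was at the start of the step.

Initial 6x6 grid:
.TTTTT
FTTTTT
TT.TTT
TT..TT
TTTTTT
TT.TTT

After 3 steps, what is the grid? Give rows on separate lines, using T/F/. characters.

Step 1: 2 trees catch fire, 1 burn out
  .TTTTT
  .FTTTT
  FT.TTT
  TT..TT
  TTTTTT
  TT.TTT
Step 2: 4 trees catch fire, 2 burn out
  .FTTTT
  ..FTTT
  .F.TTT
  FT..TT
  TTTTTT
  TT.TTT
Step 3: 4 trees catch fire, 4 burn out
  ..FTTT
  ...FTT
  ...TTT
  .F..TT
  FTTTTT
  TT.TTT

..FTTT
...FTT
...TTT
.F..TT
FTTTTT
TT.TTT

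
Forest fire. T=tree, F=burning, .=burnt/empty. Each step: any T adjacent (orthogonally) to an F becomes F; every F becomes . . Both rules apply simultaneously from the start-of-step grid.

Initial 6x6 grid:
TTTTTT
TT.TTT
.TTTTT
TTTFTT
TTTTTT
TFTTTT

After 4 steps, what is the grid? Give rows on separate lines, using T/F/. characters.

Step 1: 7 trees catch fire, 2 burn out
  TTTTTT
  TT.TTT
  .TTFTT
  TTF.FT
  TFTFTT
  F.FTTT
Step 2: 9 trees catch fire, 7 burn out
  TTTTTT
  TT.FTT
  .TF.FT
  TF...F
  F.F.FT
  ...FTT
Step 3: 7 trees catch fire, 9 burn out
  TTTFTT
  TT..FT
  .F...F
  F.....
  .....F
  ....FT
Step 4: 5 trees catch fire, 7 burn out
  TTF.FT
  TF...F
  ......
  ......
  ......
  .....F

TTF.FT
TF...F
......
......
......
.....F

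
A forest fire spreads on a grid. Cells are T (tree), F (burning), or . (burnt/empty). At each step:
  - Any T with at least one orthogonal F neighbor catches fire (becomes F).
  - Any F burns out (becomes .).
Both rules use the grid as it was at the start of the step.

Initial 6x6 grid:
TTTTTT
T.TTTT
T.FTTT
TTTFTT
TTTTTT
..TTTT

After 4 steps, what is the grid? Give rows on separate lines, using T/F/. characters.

Step 1: 5 trees catch fire, 2 burn out
  TTTTTT
  T.FTTT
  T..FTT
  TTF.FT
  TTTFTT
  ..TTTT
Step 2: 8 trees catch fire, 5 burn out
  TTFTTT
  T..FTT
  T...FT
  TF...F
  TTF.FT
  ..TFTT
Step 3: 9 trees catch fire, 8 burn out
  TF.FTT
  T...FT
  T....F
  F.....
  TF...F
  ..F.FT
Step 4: 6 trees catch fire, 9 burn out
  F...FT
  T....F
  F.....
  ......
  F.....
  .....F

F...FT
T....F
F.....
......
F.....
.....F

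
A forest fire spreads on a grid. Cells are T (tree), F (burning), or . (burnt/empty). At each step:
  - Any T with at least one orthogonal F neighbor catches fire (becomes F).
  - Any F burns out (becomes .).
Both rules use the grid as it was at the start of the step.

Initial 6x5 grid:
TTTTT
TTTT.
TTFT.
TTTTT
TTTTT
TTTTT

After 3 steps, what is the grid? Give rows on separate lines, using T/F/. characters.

Step 1: 4 trees catch fire, 1 burn out
  TTTTT
  TTFT.
  TF.F.
  TTFTT
  TTTTT
  TTTTT
Step 2: 7 trees catch fire, 4 burn out
  TTFTT
  TF.F.
  F....
  TF.FT
  TTFTT
  TTTTT
Step 3: 8 trees catch fire, 7 burn out
  TF.FT
  F....
  .....
  F...F
  TF.FT
  TTFTT

TF.FT
F....
.....
F...F
TF.FT
TTFTT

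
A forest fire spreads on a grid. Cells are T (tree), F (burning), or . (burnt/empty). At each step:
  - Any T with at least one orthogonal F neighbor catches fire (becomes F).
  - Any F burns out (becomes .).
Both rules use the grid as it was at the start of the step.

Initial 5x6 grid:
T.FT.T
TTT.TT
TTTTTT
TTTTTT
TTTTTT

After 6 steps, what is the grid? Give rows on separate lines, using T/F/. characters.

Step 1: 2 trees catch fire, 1 burn out
  T..F.T
  TTF.TT
  TTTTTT
  TTTTTT
  TTTTTT
Step 2: 2 trees catch fire, 2 burn out
  T....T
  TF..TT
  TTFTTT
  TTTTTT
  TTTTTT
Step 3: 4 trees catch fire, 2 burn out
  T....T
  F...TT
  TF.FTT
  TTFTTT
  TTTTTT
Step 4: 6 trees catch fire, 4 burn out
  F....T
  ....TT
  F...FT
  TF.FTT
  TTFTTT
Step 5: 6 trees catch fire, 6 burn out
  .....T
  ....FT
  .....F
  F...FT
  TF.FTT
Step 6: 4 trees catch fire, 6 burn out
  .....T
  .....F
  ......
  .....F
  F...FT

.....T
.....F
......
.....F
F...FT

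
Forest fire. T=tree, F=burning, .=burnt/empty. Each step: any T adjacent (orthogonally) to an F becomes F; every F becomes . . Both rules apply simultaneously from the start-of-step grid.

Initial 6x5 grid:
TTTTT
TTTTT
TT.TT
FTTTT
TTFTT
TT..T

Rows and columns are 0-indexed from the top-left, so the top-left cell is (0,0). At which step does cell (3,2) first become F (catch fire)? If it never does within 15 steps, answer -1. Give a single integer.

Step 1: cell (3,2)='F' (+6 fires, +2 burnt)
  -> target ignites at step 1
Step 2: cell (3,2)='.' (+6 fires, +6 burnt)
Step 3: cell (3,2)='.' (+5 fires, +6 burnt)
Step 4: cell (3,2)='.' (+4 fires, +5 burnt)
Step 5: cell (3,2)='.' (+3 fires, +4 burnt)
Step 6: cell (3,2)='.' (+1 fires, +3 burnt)
Step 7: cell (3,2)='.' (+0 fires, +1 burnt)
  fire out at step 7

1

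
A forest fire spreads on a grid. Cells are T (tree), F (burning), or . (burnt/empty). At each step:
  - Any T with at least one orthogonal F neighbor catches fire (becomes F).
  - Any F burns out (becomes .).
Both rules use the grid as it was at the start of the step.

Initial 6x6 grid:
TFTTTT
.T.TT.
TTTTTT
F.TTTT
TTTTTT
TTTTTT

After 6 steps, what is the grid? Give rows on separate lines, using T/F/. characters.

Step 1: 5 trees catch fire, 2 burn out
  F.FTTT
  .F.TT.
  FTTTTT
  ..TTTT
  FTTTTT
  TTTTTT
Step 2: 4 trees catch fire, 5 burn out
  ...FTT
  ...TT.
  .FTTTT
  ..TTTT
  .FTTTT
  FTTTTT
Step 3: 5 trees catch fire, 4 burn out
  ....FT
  ...FT.
  ..FTTT
  ..TTTT
  ..FTTT
  .FTTTT
Step 4: 6 trees catch fire, 5 burn out
  .....F
  ....F.
  ...FTT
  ..FTTT
  ...FTT
  ..FTTT
Step 5: 4 trees catch fire, 6 burn out
  ......
  ......
  ....FT
  ...FTT
  ....FT
  ...FTT
Step 6: 4 trees catch fire, 4 burn out
  ......
  ......
  .....F
  ....FT
  .....F
  ....FT

......
......
.....F
....FT
.....F
....FT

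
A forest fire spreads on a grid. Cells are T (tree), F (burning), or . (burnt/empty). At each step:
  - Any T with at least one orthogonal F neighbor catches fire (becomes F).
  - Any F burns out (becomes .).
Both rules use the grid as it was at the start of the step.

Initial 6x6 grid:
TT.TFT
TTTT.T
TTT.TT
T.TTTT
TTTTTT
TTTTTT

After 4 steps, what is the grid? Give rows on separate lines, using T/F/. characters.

Step 1: 2 trees catch fire, 1 burn out
  TT.F.F
  TTTT.T
  TTT.TT
  T.TTTT
  TTTTTT
  TTTTTT
Step 2: 2 trees catch fire, 2 burn out
  TT....
  TTTF.F
  TTT.TT
  T.TTTT
  TTTTTT
  TTTTTT
Step 3: 2 trees catch fire, 2 burn out
  TT....
  TTF...
  TTT.TF
  T.TTTT
  TTTTTT
  TTTTTT
Step 4: 4 trees catch fire, 2 burn out
  TT....
  TF....
  TTF.F.
  T.TTTF
  TTTTTT
  TTTTTT

TT....
TF....
TTF.F.
T.TTTF
TTTTTT
TTTTTT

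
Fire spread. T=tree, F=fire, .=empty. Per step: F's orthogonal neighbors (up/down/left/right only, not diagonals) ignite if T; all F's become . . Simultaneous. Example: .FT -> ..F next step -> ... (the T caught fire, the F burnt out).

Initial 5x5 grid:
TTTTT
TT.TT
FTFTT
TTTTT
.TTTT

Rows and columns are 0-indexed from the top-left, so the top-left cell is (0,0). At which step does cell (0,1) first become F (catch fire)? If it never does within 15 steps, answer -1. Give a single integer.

Step 1: cell (0,1)='T' (+5 fires, +2 burnt)
Step 2: cell (0,1)='T' (+7 fires, +5 burnt)
Step 3: cell (0,1)='F' (+6 fires, +7 burnt)
  -> target ignites at step 3
Step 4: cell (0,1)='.' (+3 fires, +6 burnt)
Step 5: cell (0,1)='.' (+0 fires, +3 burnt)
  fire out at step 5

3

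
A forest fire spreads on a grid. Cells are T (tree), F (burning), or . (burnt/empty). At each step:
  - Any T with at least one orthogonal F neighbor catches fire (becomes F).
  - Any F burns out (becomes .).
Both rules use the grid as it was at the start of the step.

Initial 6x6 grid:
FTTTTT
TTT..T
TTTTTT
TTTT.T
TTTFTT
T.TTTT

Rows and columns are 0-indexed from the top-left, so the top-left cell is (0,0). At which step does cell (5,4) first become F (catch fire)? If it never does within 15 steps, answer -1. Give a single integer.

Step 1: cell (5,4)='T' (+6 fires, +2 burnt)
Step 2: cell (5,4)='F' (+9 fires, +6 burnt)
  -> target ignites at step 2
Step 3: cell (5,4)='.' (+10 fires, +9 burnt)
Step 4: cell (5,4)='.' (+3 fires, +10 burnt)
Step 5: cell (5,4)='.' (+2 fires, +3 burnt)
Step 6: cell (5,4)='.' (+0 fires, +2 burnt)
  fire out at step 6

2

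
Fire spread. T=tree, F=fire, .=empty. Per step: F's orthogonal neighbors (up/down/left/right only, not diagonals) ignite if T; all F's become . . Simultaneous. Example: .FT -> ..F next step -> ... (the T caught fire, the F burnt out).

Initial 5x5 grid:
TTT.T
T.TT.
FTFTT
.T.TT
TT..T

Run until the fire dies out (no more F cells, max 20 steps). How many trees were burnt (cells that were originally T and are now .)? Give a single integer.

Step 1: +4 fires, +2 burnt (F count now 4)
Step 2: +6 fires, +4 burnt (F count now 6)
Step 3: +3 fires, +6 burnt (F count now 3)
Step 4: +2 fires, +3 burnt (F count now 2)
Step 5: +0 fires, +2 burnt (F count now 0)
Fire out after step 5
Initially T: 16, now '.': 24
Total burnt (originally-T cells now '.'): 15

Answer: 15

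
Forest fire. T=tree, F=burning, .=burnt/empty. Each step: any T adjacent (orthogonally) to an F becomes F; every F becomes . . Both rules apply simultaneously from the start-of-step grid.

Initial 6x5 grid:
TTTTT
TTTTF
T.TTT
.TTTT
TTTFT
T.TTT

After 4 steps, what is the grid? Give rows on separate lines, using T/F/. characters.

Step 1: 7 trees catch fire, 2 burn out
  TTTTF
  TTTF.
  T.TTF
  .TTFT
  TTF.F
  T.TFT
Step 2: 8 trees catch fire, 7 burn out
  TTTF.
  TTF..
  T.TF.
  .TF.F
  TF...
  T.F.F
Step 3: 5 trees catch fire, 8 burn out
  TTF..
  TF...
  T.F..
  .F...
  F....
  T....
Step 4: 3 trees catch fire, 5 burn out
  TF...
  F....
  T....
  .....
  .....
  F....

TF...
F....
T....
.....
.....
F....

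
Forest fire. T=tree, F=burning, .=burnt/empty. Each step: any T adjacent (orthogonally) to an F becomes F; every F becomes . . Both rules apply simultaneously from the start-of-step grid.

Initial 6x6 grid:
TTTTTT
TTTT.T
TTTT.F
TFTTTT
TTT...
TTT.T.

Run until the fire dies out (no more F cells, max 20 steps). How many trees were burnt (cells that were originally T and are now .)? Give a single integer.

Answer: 26

Derivation:
Step 1: +6 fires, +2 burnt (F count now 6)
Step 2: +9 fires, +6 burnt (F count now 9)
Step 3: +7 fires, +9 burnt (F count now 7)
Step 4: +4 fires, +7 burnt (F count now 4)
Step 5: +0 fires, +4 burnt (F count now 0)
Fire out after step 5
Initially T: 27, now '.': 35
Total burnt (originally-T cells now '.'): 26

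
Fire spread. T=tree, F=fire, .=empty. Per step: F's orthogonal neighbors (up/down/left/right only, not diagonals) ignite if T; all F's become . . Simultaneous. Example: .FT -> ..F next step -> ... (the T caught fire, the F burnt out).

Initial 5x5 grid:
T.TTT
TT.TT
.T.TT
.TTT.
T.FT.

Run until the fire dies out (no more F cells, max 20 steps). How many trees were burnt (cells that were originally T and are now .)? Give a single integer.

Answer: 15

Derivation:
Step 1: +2 fires, +1 burnt (F count now 2)
Step 2: +2 fires, +2 burnt (F count now 2)
Step 3: +2 fires, +2 burnt (F count now 2)
Step 4: +3 fires, +2 burnt (F count now 3)
Step 5: +3 fires, +3 burnt (F count now 3)
Step 6: +3 fires, +3 burnt (F count now 3)
Step 7: +0 fires, +3 burnt (F count now 0)
Fire out after step 7
Initially T: 16, now '.': 24
Total burnt (originally-T cells now '.'): 15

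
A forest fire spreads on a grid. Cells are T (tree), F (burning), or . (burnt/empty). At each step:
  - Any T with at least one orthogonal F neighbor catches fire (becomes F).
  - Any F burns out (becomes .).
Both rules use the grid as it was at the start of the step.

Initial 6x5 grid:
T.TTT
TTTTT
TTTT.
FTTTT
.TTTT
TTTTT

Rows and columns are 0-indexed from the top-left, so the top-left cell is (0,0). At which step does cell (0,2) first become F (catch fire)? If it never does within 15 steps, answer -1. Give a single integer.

Step 1: cell (0,2)='T' (+2 fires, +1 burnt)
Step 2: cell (0,2)='T' (+4 fires, +2 burnt)
Step 3: cell (0,2)='T' (+6 fires, +4 burnt)
Step 4: cell (0,2)='T' (+6 fires, +6 burnt)
Step 5: cell (0,2)='F' (+4 fires, +6 burnt)
  -> target ignites at step 5
Step 6: cell (0,2)='.' (+3 fires, +4 burnt)
Step 7: cell (0,2)='.' (+1 fires, +3 burnt)
Step 8: cell (0,2)='.' (+0 fires, +1 burnt)
  fire out at step 8

5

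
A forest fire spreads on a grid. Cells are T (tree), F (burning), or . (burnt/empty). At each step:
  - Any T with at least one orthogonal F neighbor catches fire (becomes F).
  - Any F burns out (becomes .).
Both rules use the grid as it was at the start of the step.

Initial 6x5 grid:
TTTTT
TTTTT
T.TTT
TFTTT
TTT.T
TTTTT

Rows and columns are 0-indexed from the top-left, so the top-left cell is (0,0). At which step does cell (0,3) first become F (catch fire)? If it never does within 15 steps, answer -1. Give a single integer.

Step 1: cell (0,3)='T' (+3 fires, +1 burnt)
Step 2: cell (0,3)='T' (+6 fires, +3 burnt)
Step 3: cell (0,3)='T' (+6 fires, +6 burnt)
Step 4: cell (0,3)='T' (+7 fires, +6 burnt)
Step 5: cell (0,3)='F' (+4 fires, +7 burnt)
  -> target ignites at step 5
Step 6: cell (0,3)='.' (+1 fires, +4 burnt)
Step 7: cell (0,3)='.' (+0 fires, +1 burnt)
  fire out at step 7

5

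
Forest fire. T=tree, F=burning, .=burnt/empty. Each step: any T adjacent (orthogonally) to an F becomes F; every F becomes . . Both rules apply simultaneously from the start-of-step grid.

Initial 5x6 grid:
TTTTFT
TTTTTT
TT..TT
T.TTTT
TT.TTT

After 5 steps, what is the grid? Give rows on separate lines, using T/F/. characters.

Step 1: 3 trees catch fire, 1 burn out
  TTTF.F
  TTTTFT
  TT..TT
  T.TTTT
  TT.TTT
Step 2: 4 trees catch fire, 3 burn out
  TTF...
  TTTF.F
  TT..FT
  T.TTTT
  TT.TTT
Step 3: 4 trees catch fire, 4 burn out
  TF....
  TTF...
  TT...F
  T.TTFT
  TT.TTT
Step 4: 5 trees catch fire, 4 burn out
  F.....
  TF....
  TT....
  T.TF.F
  TT.TFT
Step 5: 5 trees catch fire, 5 burn out
  ......
  F.....
  TF....
  T.F...
  TT.F.F

......
F.....
TF....
T.F...
TT.F.F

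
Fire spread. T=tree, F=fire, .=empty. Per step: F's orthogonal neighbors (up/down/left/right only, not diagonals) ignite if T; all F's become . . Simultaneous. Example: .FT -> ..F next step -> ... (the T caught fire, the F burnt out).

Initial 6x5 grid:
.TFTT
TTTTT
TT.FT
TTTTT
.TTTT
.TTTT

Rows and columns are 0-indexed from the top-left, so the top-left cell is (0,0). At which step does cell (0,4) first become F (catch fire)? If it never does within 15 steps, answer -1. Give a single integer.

Step 1: cell (0,4)='T' (+6 fires, +2 burnt)
Step 2: cell (0,4)='F' (+6 fires, +6 burnt)
  -> target ignites at step 2
Step 3: cell (0,4)='.' (+6 fires, +6 burnt)
Step 4: cell (0,4)='.' (+5 fires, +6 burnt)
Step 5: cell (0,4)='.' (+1 fires, +5 burnt)
Step 6: cell (0,4)='.' (+0 fires, +1 burnt)
  fire out at step 6

2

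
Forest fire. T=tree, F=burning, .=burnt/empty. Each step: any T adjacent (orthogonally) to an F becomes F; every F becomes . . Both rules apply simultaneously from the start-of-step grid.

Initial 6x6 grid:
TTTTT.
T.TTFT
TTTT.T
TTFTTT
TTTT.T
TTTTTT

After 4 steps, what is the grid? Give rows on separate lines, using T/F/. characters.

Step 1: 7 trees catch fire, 2 burn out
  TTTTF.
  T.TF.F
  TTFT.T
  TF.FTT
  TTFT.T
  TTTTTT
Step 2: 10 trees catch fire, 7 burn out
  TTTF..
  T.F...
  TF.F.F
  F...FT
  TF.F.T
  TTFTTT
Step 3: 6 trees catch fire, 10 burn out
  TTF...
  T.....
  F.....
  .....F
  F....T
  TF.FTT
Step 4: 5 trees catch fire, 6 burn out
  TF....
  F.....
  ......
  ......
  .....F
  F...FT

TF....
F.....
......
......
.....F
F...FT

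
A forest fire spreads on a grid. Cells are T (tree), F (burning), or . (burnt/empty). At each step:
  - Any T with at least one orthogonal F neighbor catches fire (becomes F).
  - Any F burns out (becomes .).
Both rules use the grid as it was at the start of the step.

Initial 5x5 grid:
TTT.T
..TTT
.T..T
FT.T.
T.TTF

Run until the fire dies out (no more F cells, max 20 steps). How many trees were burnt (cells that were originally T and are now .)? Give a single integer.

Step 1: +3 fires, +2 burnt (F count now 3)
Step 2: +3 fires, +3 burnt (F count now 3)
Step 3: +0 fires, +3 burnt (F count now 0)
Fire out after step 3
Initially T: 14, now '.': 17
Total burnt (originally-T cells now '.'): 6

Answer: 6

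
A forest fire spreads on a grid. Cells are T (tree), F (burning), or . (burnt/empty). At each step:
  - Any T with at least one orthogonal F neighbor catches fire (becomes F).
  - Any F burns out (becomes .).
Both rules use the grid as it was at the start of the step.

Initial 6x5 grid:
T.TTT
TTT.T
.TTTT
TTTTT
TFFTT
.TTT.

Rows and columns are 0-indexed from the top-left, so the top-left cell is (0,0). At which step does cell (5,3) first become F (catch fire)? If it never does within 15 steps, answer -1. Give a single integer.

Step 1: cell (5,3)='T' (+6 fires, +2 burnt)
Step 2: cell (5,3)='F' (+6 fires, +6 burnt)
  -> target ignites at step 2
Step 3: cell (5,3)='.' (+4 fires, +6 burnt)
Step 4: cell (5,3)='.' (+3 fires, +4 burnt)
Step 5: cell (5,3)='.' (+3 fires, +3 burnt)
Step 6: cell (5,3)='.' (+1 fires, +3 burnt)
Step 7: cell (5,3)='.' (+0 fires, +1 burnt)
  fire out at step 7

2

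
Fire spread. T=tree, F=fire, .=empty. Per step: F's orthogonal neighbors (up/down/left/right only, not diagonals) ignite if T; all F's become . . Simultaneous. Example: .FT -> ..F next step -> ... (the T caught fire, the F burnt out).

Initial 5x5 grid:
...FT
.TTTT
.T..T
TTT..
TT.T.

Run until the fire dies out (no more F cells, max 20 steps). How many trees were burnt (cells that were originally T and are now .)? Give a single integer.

Step 1: +2 fires, +1 burnt (F count now 2)
Step 2: +2 fires, +2 burnt (F count now 2)
Step 3: +2 fires, +2 burnt (F count now 2)
Step 4: +1 fires, +2 burnt (F count now 1)
Step 5: +1 fires, +1 burnt (F count now 1)
Step 6: +3 fires, +1 burnt (F count now 3)
Step 7: +1 fires, +3 burnt (F count now 1)
Step 8: +0 fires, +1 burnt (F count now 0)
Fire out after step 8
Initially T: 13, now '.': 24
Total burnt (originally-T cells now '.'): 12

Answer: 12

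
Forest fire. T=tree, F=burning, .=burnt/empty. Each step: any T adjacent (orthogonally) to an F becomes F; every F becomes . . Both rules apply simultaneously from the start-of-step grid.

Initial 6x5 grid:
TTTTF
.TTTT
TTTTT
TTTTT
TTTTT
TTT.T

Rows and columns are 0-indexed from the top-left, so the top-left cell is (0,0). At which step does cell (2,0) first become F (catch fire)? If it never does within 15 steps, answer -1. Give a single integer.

Step 1: cell (2,0)='T' (+2 fires, +1 burnt)
Step 2: cell (2,0)='T' (+3 fires, +2 burnt)
Step 3: cell (2,0)='T' (+4 fires, +3 burnt)
Step 4: cell (2,0)='T' (+5 fires, +4 burnt)
Step 5: cell (2,0)='T' (+4 fires, +5 burnt)
Step 6: cell (2,0)='F' (+3 fires, +4 burnt)
  -> target ignites at step 6
Step 7: cell (2,0)='.' (+3 fires, +3 burnt)
Step 8: cell (2,0)='.' (+2 fires, +3 burnt)
Step 9: cell (2,0)='.' (+1 fires, +2 burnt)
Step 10: cell (2,0)='.' (+0 fires, +1 burnt)
  fire out at step 10

6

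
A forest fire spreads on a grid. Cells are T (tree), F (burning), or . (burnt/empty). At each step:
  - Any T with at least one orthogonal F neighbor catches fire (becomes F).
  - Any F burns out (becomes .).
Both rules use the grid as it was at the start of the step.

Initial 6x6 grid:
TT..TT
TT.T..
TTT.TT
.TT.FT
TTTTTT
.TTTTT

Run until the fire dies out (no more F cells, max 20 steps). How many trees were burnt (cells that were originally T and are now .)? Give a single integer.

Step 1: +3 fires, +1 burnt (F count now 3)
Step 2: +4 fires, +3 burnt (F count now 4)
Step 3: +3 fires, +4 burnt (F count now 3)
Step 4: +3 fires, +3 burnt (F count now 3)
Step 5: +4 fires, +3 burnt (F count now 4)
Step 6: +1 fires, +4 burnt (F count now 1)
Step 7: +2 fires, +1 burnt (F count now 2)
Step 8: +2 fires, +2 burnt (F count now 2)
Step 9: +1 fires, +2 burnt (F count now 1)
Step 10: +0 fires, +1 burnt (F count now 0)
Fire out after step 10
Initially T: 26, now '.': 33
Total burnt (originally-T cells now '.'): 23

Answer: 23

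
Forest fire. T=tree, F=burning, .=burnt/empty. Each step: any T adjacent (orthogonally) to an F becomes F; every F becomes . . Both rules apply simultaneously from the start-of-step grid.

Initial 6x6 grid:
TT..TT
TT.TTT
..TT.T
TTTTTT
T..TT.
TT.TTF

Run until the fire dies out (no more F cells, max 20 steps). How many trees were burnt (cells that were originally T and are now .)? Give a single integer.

Answer: 21

Derivation:
Step 1: +1 fires, +1 burnt (F count now 1)
Step 2: +2 fires, +1 burnt (F count now 2)
Step 3: +2 fires, +2 burnt (F count now 2)
Step 4: +2 fires, +2 burnt (F count now 2)
Step 5: +3 fires, +2 burnt (F count now 3)
Step 6: +4 fires, +3 burnt (F count now 4)
Step 7: +3 fires, +4 burnt (F count now 3)
Step 8: +2 fires, +3 burnt (F count now 2)
Step 9: +1 fires, +2 burnt (F count now 1)
Step 10: +1 fires, +1 burnt (F count now 1)
Step 11: +0 fires, +1 burnt (F count now 0)
Fire out after step 11
Initially T: 25, now '.': 32
Total burnt (originally-T cells now '.'): 21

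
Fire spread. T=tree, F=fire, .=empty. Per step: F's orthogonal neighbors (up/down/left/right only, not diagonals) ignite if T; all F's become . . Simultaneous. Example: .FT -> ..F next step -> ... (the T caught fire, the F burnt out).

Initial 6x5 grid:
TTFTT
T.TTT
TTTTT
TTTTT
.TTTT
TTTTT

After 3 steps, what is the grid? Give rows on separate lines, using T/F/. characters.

Step 1: 3 trees catch fire, 1 burn out
  TF.FT
  T.FTT
  TTTTT
  TTTTT
  .TTTT
  TTTTT
Step 2: 4 trees catch fire, 3 burn out
  F...F
  T..FT
  TTFTT
  TTTTT
  .TTTT
  TTTTT
Step 3: 5 trees catch fire, 4 burn out
  .....
  F...F
  TF.FT
  TTFTT
  .TTTT
  TTTTT

.....
F...F
TF.FT
TTFTT
.TTTT
TTTTT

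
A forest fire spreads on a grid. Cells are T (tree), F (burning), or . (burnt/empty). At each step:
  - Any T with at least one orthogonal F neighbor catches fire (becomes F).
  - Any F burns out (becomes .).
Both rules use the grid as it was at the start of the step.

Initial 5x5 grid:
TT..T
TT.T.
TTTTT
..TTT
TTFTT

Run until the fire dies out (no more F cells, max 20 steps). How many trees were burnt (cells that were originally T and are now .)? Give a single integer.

Answer: 17

Derivation:
Step 1: +3 fires, +1 burnt (F count now 3)
Step 2: +4 fires, +3 burnt (F count now 4)
Step 3: +3 fires, +4 burnt (F count now 3)
Step 4: +4 fires, +3 burnt (F count now 4)
Step 5: +2 fires, +4 burnt (F count now 2)
Step 6: +1 fires, +2 burnt (F count now 1)
Step 7: +0 fires, +1 burnt (F count now 0)
Fire out after step 7
Initially T: 18, now '.': 24
Total burnt (originally-T cells now '.'): 17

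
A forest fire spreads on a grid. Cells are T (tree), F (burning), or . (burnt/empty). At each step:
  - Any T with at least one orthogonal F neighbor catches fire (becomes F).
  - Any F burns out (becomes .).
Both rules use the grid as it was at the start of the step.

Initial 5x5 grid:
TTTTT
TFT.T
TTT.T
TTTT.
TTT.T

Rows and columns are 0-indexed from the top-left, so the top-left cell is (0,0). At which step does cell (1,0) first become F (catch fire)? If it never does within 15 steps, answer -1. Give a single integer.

Step 1: cell (1,0)='F' (+4 fires, +1 burnt)
  -> target ignites at step 1
Step 2: cell (1,0)='.' (+5 fires, +4 burnt)
Step 3: cell (1,0)='.' (+4 fires, +5 burnt)
Step 4: cell (1,0)='.' (+4 fires, +4 burnt)
Step 5: cell (1,0)='.' (+1 fires, +4 burnt)
Step 6: cell (1,0)='.' (+1 fires, +1 burnt)
Step 7: cell (1,0)='.' (+0 fires, +1 burnt)
  fire out at step 7

1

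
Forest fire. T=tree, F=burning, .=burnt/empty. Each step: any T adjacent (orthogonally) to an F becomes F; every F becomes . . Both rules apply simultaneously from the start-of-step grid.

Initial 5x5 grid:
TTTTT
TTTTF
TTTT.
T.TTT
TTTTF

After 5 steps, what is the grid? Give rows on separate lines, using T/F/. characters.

Step 1: 4 trees catch fire, 2 burn out
  TTTTF
  TTTF.
  TTTT.
  T.TTF
  TTTF.
Step 2: 5 trees catch fire, 4 burn out
  TTTF.
  TTF..
  TTTF.
  T.TF.
  TTF..
Step 3: 5 trees catch fire, 5 burn out
  TTF..
  TF...
  TTF..
  T.F..
  TF...
Step 4: 4 trees catch fire, 5 burn out
  TF...
  F....
  TF...
  T....
  F....
Step 5: 3 trees catch fire, 4 burn out
  F....
  .....
  F....
  F....
  .....

F....
.....
F....
F....
.....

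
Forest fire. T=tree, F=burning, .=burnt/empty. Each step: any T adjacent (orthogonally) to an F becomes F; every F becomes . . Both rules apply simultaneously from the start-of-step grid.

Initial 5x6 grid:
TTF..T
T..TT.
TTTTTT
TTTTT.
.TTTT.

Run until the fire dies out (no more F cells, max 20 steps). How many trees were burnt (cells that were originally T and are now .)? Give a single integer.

Answer: 20

Derivation:
Step 1: +1 fires, +1 burnt (F count now 1)
Step 2: +1 fires, +1 burnt (F count now 1)
Step 3: +1 fires, +1 burnt (F count now 1)
Step 4: +1 fires, +1 burnt (F count now 1)
Step 5: +2 fires, +1 burnt (F count now 2)
Step 6: +2 fires, +2 burnt (F count now 2)
Step 7: +3 fires, +2 burnt (F count now 3)
Step 8: +4 fires, +3 burnt (F count now 4)
Step 9: +4 fires, +4 burnt (F count now 4)
Step 10: +1 fires, +4 burnt (F count now 1)
Step 11: +0 fires, +1 burnt (F count now 0)
Fire out after step 11
Initially T: 21, now '.': 29
Total burnt (originally-T cells now '.'): 20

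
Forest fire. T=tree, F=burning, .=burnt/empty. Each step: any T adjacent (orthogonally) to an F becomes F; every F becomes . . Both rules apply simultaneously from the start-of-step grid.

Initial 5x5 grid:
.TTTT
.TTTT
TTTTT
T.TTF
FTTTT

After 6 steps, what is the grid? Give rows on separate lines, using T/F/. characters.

Step 1: 5 trees catch fire, 2 burn out
  .TTTT
  .TTTT
  TTTTF
  F.TF.
  .FTTF
Step 2: 6 trees catch fire, 5 burn out
  .TTTT
  .TTTF
  FTTF.
  ..F..
  ..FF.
Step 3: 4 trees catch fire, 6 burn out
  .TTTF
  .TTF.
  .FF..
  .....
  .....
Step 4: 3 trees catch fire, 4 burn out
  .TTF.
  .FF..
  .....
  .....
  .....
Step 5: 2 trees catch fire, 3 burn out
  .FF..
  .....
  .....
  .....
  .....
Step 6: 0 trees catch fire, 2 burn out
  .....
  .....
  .....
  .....
  .....

.....
.....
.....
.....
.....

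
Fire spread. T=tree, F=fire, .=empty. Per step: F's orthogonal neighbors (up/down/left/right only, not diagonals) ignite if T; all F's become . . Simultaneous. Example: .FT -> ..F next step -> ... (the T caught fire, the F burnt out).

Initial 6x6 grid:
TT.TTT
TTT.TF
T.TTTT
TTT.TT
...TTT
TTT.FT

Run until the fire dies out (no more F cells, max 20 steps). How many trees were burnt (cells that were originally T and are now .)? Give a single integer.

Step 1: +5 fires, +2 burnt (F count now 5)
Step 2: +6 fires, +5 burnt (F count now 6)
Step 3: +2 fires, +6 burnt (F count now 2)
Step 4: +1 fires, +2 burnt (F count now 1)
Step 5: +2 fires, +1 burnt (F count now 2)
Step 6: +2 fires, +2 burnt (F count now 2)
Step 7: +3 fires, +2 burnt (F count now 3)
Step 8: +2 fires, +3 burnt (F count now 2)
Step 9: +0 fires, +2 burnt (F count now 0)
Fire out after step 9
Initially T: 26, now '.': 33
Total burnt (originally-T cells now '.'): 23

Answer: 23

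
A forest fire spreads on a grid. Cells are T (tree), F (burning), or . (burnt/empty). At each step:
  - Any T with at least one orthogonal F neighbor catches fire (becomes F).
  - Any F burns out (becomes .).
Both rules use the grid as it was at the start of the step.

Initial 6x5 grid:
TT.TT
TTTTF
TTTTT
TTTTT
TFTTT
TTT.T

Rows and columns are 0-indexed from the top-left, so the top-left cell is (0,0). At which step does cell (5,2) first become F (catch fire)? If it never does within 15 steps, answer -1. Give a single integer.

Step 1: cell (5,2)='T' (+7 fires, +2 burnt)
Step 2: cell (5,2)='F' (+10 fires, +7 burnt)
  -> target ignites at step 2
Step 3: cell (5,2)='.' (+5 fires, +10 burnt)
Step 4: cell (5,2)='.' (+3 fires, +5 burnt)
Step 5: cell (5,2)='.' (+1 fires, +3 burnt)
Step 6: cell (5,2)='.' (+0 fires, +1 burnt)
  fire out at step 6

2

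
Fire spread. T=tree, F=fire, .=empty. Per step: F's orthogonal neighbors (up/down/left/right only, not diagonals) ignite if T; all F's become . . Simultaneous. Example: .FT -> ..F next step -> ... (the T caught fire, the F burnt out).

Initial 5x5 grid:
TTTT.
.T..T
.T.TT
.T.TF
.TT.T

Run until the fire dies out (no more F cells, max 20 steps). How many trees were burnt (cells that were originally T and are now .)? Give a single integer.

Step 1: +3 fires, +1 burnt (F count now 3)
Step 2: +2 fires, +3 burnt (F count now 2)
Step 3: +0 fires, +2 burnt (F count now 0)
Fire out after step 3
Initially T: 14, now '.': 16
Total burnt (originally-T cells now '.'): 5

Answer: 5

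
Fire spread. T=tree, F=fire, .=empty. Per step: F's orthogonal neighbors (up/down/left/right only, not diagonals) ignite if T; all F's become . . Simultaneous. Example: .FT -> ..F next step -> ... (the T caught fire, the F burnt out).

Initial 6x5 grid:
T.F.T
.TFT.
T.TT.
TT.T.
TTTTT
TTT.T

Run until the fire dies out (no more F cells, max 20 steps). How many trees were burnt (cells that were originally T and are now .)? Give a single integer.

Answer: 17

Derivation:
Step 1: +3 fires, +2 burnt (F count now 3)
Step 2: +1 fires, +3 burnt (F count now 1)
Step 3: +1 fires, +1 burnt (F count now 1)
Step 4: +1 fires, +1 burnt (F count now 1)
Step 5: +2 fires, +1 burnt (F count now 2)
Step 6: +3 fires, +2 burnt (F count now 3)
Step 7: +3 fires, +3 burnt (F count now 3)
Step 8: +2 fires, +3 burnt (F count now 2)
Step 9: +1 fires, +2 burnt (F count now 1)
Step 10: +0 fires, +1 burnt (F count now 0)
Fire out after step 10
Initially T: 19, now '.': 28
Total burnt (originally-T cells now '.'): 17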